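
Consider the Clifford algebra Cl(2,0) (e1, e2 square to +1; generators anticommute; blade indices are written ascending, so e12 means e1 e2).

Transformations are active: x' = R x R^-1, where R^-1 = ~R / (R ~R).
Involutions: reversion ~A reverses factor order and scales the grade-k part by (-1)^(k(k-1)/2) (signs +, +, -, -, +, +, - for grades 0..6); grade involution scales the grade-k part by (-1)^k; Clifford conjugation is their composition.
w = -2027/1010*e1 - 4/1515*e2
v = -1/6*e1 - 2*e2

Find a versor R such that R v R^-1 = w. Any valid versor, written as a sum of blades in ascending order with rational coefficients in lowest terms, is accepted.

Reasoning: v^2 = w^2 = 145/36 since conjugation preserves the quadratic form; R = v + w = -3293/1515*e1 - 3034/1515*e2 is then valid when invertible, keeping its own part and reversing (v - w)/2.
Answer: -3293/1515*e1 - 3034/1515*e2


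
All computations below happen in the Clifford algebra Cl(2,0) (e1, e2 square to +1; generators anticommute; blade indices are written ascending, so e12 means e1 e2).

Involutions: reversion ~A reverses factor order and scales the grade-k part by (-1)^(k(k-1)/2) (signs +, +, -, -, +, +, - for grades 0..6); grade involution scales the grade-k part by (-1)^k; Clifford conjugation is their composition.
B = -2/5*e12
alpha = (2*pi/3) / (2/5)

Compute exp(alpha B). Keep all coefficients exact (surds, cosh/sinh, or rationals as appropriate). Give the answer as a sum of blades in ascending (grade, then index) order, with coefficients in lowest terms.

B^2 = (-2/5)^2*(e12)^2 = 4/25*(-1) = -4/25 (a basis 2-blade squares to minus the product of its generators' squares).
B^2 = -4/25 — B^2 < 0, so the exponential closes trigonometrically: l = 2/5, alpha*l = 2*pi/3, so exp(alpha B) = cos(2*pi/3) + (sin(2*pi/3)/(2/5))*B = -1/2 + (5*sqrt(3)/4)*B.
Answer: -1/2 - sqrt(3)/2*e12


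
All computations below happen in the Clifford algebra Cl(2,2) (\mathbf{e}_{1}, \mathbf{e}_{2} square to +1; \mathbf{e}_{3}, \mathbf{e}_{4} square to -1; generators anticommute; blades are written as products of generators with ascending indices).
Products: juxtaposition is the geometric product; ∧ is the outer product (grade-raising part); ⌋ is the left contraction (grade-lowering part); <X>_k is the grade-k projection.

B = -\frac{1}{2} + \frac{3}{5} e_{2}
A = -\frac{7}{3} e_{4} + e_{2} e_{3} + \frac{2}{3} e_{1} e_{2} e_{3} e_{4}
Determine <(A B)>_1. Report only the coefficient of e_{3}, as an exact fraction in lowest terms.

step 1: -\frac{3}{5} e_{3} + \frac{7}{6} e_{4} - \frac{1}{2} e_{2} e_{3} + \frac{7}{5} e_{2} e_{4} + \frac{2}{5} e_{1} e_{3} e_{4} - \frac{1}{3} e_{1} e_{2} e_{3} e_{4}
step 2: -\frac{3}{5} e_{3} + \frac{7}{6} e_{4}
Answer: -\frac{3}{5}


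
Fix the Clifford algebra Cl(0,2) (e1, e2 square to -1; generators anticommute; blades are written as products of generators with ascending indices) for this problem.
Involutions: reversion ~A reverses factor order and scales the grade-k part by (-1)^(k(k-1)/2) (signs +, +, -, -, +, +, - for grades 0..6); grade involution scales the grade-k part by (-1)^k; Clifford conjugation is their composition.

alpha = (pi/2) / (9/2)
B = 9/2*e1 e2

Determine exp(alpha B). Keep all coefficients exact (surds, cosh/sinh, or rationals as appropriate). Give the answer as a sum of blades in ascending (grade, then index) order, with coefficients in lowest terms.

B^2 = (9/2)^2*(e1 e2)^2 = 81/4*(-1) = -81/4 (a basis 2-blade squares to minus the product of its generators' squares).
B^2 = -81/4 — the negative square puts this in the circular regime; l = 9/2, alpha*l = pi/2, so exp(alpha B) = cos(pi/2) + (sin(pi/2)/(9/2))*B = 0 + (2/9)*B.
Answer: e1 e2


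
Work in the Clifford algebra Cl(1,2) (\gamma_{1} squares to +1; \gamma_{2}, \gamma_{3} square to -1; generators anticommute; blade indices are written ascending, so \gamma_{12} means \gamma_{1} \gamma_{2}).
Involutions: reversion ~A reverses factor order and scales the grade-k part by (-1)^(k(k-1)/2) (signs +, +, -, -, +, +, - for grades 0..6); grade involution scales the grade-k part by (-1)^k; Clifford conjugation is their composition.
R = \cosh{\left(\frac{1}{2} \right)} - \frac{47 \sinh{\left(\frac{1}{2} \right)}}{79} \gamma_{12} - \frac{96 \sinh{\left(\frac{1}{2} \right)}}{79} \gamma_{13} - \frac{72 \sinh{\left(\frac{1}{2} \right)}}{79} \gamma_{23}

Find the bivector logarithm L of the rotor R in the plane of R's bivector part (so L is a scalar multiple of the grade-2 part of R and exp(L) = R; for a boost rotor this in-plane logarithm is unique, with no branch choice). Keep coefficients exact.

The scalar part of R is \cosh{\left(\frac{1}{2} \right)}, so cosh pins the rapidity up to sign — the sign comes from the bivector part; dividing that part by sinh of the rapidity yields the plane, and the in-plane L = rapidity * plane is unique because the two sign choices cancel.
Concretely: cosh(rapidity) = \cosh{\left(\frac{1}{2} \right)} gives rapidity = ±\frac{1}{2}, and since rapidity/sinh(rapidity) is even the sign is immaterial: L = (rapidity/sinh(rapidity)) * <R>_2 = (\frac{1}{2 \sinh{\left(\frac{1}{2} \right)}}) * <R>_2.
Answer: - \frac{47}{158} \gamma_{12} - \frac{48}{79} \gamma_{13} - \frac{36}{79} \gamma_{23}


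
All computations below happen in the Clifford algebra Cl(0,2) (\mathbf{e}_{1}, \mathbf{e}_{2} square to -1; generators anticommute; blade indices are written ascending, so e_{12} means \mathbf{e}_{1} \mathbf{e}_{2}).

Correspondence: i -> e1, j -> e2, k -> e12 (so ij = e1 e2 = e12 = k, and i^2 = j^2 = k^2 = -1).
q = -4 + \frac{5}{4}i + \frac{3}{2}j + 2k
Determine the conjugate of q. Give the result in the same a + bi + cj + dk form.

In blades: q = -4 + \frac{5}{4} e_{1} + \frac{3}{2} e_{2} + 2 e_{12}.
Conjugation here is Clifford conjugation: the scalar is fixed and the grade-1 and grade-2 blades all flip sign, giving -4 - \frac{5}{4} e_{1} - \frac{3}{2} e_{2} - 2 e_{12}; translating back:
Answer: -4 - \frac{5}{4}i - \frac{3}{2}j - 2k


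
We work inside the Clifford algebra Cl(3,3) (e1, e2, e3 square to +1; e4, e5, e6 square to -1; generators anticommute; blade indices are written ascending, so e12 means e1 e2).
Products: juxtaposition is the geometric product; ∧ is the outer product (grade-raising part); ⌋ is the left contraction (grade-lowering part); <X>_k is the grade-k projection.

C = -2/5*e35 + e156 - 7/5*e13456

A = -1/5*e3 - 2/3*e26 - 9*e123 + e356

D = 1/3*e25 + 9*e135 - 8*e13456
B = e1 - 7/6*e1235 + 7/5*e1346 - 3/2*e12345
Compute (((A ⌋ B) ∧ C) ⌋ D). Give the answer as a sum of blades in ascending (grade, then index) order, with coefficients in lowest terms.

step 1: -21/2*e5 - 27/2*e45 + 7/30*e125 + 7/25*e146 + 3/10*e1245
step 2: 14/125*e13456
step 3: 112/125
Answer: 112/125


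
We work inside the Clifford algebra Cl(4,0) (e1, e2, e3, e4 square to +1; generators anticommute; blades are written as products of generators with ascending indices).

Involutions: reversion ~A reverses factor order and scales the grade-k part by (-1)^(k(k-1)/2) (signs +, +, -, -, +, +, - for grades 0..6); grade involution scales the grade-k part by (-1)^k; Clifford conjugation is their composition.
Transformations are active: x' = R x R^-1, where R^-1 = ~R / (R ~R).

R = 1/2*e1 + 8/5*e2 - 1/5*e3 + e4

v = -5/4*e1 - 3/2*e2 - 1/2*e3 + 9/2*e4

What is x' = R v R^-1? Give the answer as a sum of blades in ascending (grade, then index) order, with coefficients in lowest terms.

~R = 1/2*e1 + 8/5*e2 - 1/5*e3 + e4, and R ~R = 77/20, so R^-1 = ~R / (77/20).
R v = 63/40 + 5/4*e1 e2 - 1/2*e1 e3 + 7/2*e1 e4 - 11/10*e2 e3 + 87/10*e2 e4 - 2/5*e3 e4
Answer: 73/44*e1 + 309/110*e2 + 37/110*e3 - 81/22*e4


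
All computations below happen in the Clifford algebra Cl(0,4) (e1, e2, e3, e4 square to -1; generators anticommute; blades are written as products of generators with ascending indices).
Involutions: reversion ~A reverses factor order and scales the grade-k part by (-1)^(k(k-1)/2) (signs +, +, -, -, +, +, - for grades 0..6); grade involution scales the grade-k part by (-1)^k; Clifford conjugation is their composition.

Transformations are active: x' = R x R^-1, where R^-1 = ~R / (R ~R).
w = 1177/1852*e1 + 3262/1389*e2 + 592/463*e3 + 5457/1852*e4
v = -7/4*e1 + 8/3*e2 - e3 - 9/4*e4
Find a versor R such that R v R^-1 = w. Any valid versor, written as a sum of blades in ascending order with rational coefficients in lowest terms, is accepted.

A norm check does it: q(v) = q(w) = -1169/72, hence R = v + w = -516/463*e1 + 2322/463*e2 + 129/463*e3 + 645/926*e4 realises the map — parallel part kept, (v - w)/2 negated, v carried to w.
Answer: -516/463*e1 + 2322/463*e2 + 129/463*e3 + 645/926*e4


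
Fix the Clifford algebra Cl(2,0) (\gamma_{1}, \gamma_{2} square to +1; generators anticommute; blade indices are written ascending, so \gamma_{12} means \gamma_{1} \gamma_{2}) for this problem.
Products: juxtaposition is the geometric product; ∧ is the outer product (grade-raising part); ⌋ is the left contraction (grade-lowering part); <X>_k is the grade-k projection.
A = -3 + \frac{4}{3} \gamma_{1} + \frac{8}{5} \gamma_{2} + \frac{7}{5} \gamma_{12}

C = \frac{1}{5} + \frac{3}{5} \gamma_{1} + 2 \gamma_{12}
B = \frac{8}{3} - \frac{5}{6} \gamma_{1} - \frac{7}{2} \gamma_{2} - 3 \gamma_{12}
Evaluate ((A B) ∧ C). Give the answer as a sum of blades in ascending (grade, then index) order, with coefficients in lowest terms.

step 1: -\frac{473}{45} + \frac{268}{45} \gamma_{1} + \frac{179}{15} \gamma_{2} + \frac{47}{5} \gamma_{12}
step 2: -\frac{473}{225} - \frac{1151}{225} \gamma_{1} + \frac{179}{75} \gamma_{2} - \frac{5918}{225} \gamma_{12}
Answer: -\frac{473}{225} - \frac{1151}{225} \gamma_{1} + \frac{179}{75} \gamma_{2} - \frac{5918}{225} \gamma_{12}


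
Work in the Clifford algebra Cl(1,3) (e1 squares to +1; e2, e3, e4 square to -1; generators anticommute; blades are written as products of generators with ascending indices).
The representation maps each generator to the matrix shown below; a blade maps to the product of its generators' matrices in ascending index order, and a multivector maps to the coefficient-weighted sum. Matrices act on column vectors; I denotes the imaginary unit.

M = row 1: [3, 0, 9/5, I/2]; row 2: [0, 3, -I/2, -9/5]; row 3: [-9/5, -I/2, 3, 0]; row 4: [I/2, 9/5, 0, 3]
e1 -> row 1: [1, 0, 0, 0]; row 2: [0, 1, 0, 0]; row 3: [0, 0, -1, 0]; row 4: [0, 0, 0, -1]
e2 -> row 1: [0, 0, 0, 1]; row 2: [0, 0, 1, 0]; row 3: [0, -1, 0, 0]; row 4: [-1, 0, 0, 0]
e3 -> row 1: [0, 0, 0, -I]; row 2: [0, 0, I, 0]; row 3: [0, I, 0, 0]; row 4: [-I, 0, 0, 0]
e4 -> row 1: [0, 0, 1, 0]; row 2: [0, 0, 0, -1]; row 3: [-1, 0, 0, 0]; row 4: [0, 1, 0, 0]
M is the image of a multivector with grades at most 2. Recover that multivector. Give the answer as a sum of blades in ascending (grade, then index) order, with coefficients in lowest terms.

Method: the blade images are trace-orthogonal — tr(rho(e_A) rho(e_B)^-1) = 4 if A = B and 0 otherwise — and rho(e_A)^-1 = (e_A)^2 * rho(e_A) with (e_A)^2 = +1 or -1, so the coefficient of e_A in the preimage is (e_A)^2 * tr(M rho(e_A))/4.
Nonzero projections over blades of grade <= 2: 1: (1)^2 = +1, tr(M 1) = 12, coefficient 3; e3: (e3)^2 = -1, tr(M rho(e3)) = 2, coefficient -1/2; e4: (e4)^2 = -1, tr(M rho(e4)) = -36/5, coefficient 9/5. Every other blade of grade <= 2 projects to 0.
Answer: 3 - 1/2*e3 + 9/5*e4


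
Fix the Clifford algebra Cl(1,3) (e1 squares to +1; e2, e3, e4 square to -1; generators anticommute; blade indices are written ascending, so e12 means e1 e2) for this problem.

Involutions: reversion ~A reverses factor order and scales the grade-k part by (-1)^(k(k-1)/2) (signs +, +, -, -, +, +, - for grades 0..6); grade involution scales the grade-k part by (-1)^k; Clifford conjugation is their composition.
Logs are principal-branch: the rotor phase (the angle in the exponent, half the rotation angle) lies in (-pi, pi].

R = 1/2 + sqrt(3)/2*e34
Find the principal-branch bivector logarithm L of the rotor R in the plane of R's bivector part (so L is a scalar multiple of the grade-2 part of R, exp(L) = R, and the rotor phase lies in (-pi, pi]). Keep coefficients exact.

The scalar part of R is 1/2, so the principal-branch rotor phase is pinned; divide the bivector part by its sine to get the unit plane — L is the phase times that plane.
Concretely: cos(phase) = 1/2 gives phase = ±pi/3, and since phase/sin(phase) is even the sign is immaterial: L = (phase/sin(phase)) * <R>_2 = (2*sqrt(3)*pi/9) * <R>_2.
Answer: pi/3*e34


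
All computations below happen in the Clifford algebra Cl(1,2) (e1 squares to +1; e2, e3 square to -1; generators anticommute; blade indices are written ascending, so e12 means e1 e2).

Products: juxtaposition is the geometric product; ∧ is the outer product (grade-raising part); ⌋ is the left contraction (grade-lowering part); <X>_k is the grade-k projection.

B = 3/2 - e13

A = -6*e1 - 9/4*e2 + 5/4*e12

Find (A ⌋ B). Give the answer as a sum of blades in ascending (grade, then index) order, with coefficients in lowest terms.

step 1: 6*e3
Answer: 6*e3


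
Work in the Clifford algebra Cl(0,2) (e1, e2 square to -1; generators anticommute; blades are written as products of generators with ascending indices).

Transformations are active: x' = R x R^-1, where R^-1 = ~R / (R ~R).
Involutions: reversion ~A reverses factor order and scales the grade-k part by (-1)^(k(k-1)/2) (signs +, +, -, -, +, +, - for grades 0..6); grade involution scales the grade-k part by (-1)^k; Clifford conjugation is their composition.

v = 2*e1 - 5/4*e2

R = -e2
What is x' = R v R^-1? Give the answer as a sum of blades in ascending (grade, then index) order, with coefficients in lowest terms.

~R = -e2, and R ~R = -1, so R^-1 = ~R / (-1).
R v = -5/4 + 2*e1 e2
Answer: -2*e1 - 5/4*e2


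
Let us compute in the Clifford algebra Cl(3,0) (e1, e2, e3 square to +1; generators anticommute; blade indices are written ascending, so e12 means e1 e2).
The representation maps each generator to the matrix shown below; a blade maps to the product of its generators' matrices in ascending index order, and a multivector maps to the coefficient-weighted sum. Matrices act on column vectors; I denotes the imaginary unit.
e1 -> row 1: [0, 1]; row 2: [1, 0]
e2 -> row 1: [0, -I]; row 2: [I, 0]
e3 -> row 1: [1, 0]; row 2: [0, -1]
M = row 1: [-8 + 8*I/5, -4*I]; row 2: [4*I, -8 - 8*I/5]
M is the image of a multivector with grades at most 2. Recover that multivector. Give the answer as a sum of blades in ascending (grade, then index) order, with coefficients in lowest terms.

Method: 1, rho(e1), rho(e2), rho(e3) form a trace-orthogonal basis of the 2x2 complex matrices (tr(X Y) = 2 if X = Y, else 0), so M = m0*1 + m1*rho(e1) + m2*rho(e2) + m3*rho(e3) with m0 = tr(M)/2 = -8, m1 = tr(M rho(e1))/2 = 0, m2 = tr(M rho(e2))/2 = 4, m3 = tr(M rho(e3))/2 = 8*I/5.
Multiplying table entries, the bivector images are rho(e12) = I*rho(e3), rho(e13) = -I*rho(e2), rho(e23) = I*rho(e1); with real blade coefficients the real parts of m0..m3 are the coefficients of 1, e1, e2, e3 and the imaginary parts give the bivectors (e23: Im m1, e13: -Im m2, e12: Im m3).
Answer: -8 + 4*e2 + 8/5*e12


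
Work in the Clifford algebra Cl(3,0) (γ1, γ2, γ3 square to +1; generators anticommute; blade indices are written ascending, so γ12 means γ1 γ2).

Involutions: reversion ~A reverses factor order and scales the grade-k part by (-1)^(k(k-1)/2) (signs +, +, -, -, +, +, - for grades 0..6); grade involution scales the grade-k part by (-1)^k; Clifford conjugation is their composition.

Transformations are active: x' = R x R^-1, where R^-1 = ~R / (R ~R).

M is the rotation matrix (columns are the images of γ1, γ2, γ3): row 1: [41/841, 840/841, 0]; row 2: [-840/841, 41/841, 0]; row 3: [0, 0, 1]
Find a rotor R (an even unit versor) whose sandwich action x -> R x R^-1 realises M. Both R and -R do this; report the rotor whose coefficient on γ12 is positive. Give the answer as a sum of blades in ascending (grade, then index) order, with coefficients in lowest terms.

Method: write R = a + b12*γ12 + b13*γ13 + b23*γ23 with a^2 + b12^2 + b13^2 + b23^2 = 1 (so R^-1 = ~R). Expanding the columns R e_j ~R gives tr M = 4a^2 - 1 and, from the antisymmetric part, M21 - M12 = -4a*b12, M13 - M31 = 4a*b13, M32 - M23 = -4a*b23.
Here tr M = 923/841, so a^2 = (1 + tr M)/4 = 441/841 and a = ±21/29. Taking a = 21/29: M21 - M12 = -1680/841, M13 - M31 = 0, M32 - M23 = 0, giving b12 = 20/29, b13 = 0, b23 = 0, i.e. R = 21/29 + 20/29*γ12.
Its γ12 coefficient is already positive.
Answer: 21/29 + 20/29*γ12. Uniqueness: Spin(3) -> SO(3) maps R and -R to the same rotation of trace 923/841; fixing the sign of the γ12 coefficient removes the ambiguity.


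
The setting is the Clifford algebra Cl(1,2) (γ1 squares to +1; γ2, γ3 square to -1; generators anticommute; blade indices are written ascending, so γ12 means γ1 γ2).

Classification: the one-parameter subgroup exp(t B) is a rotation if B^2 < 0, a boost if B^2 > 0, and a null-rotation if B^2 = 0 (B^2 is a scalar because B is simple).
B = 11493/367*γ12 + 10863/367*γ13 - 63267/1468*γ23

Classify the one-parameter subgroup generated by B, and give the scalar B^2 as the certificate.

B^2 term by term: the squares give (11493/367)^2*(γ12)^2 + (10863/367)^2*(γ13)^2 + (-63267/1468)^2*(γ23)^2 = 132089049/134689*(+1) + 118004769/134689*(+1) + 4002713289/2155024*(-1) = -9/16 (each basis 2-blade squares to minus the product of its generators' squares); cross terms between blades sharing an index anticommute and cancel. So B^2 = -9/16.
Answer: rotation, certificate B^2 = -9/16. No conjugation can change B^2 = -9/16; the sign gives the class.


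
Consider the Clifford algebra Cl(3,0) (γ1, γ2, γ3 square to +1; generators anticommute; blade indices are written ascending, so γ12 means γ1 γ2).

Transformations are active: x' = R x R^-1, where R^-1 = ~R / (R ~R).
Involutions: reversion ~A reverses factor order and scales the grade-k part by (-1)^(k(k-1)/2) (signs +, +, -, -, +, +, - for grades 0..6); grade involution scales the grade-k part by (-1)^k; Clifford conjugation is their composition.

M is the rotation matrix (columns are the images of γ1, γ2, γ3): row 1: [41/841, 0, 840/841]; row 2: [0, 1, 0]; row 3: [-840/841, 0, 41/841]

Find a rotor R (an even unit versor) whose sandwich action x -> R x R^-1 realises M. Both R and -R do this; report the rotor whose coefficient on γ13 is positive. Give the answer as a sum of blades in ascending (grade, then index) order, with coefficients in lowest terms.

Method: write R = a + b12*γ12 + b13*γ13 + b23*γ23 with a^2 + b12^2 + b13^2 + b23^2 = 1 (so R^-1 = ~R). Expanding the columns R e_j ~R gives tr M = 4a^2 - 1 and, from the antisymmetric part, M21 - M12 = -4a*b12, M13 - M31 = 4a*b13, M32 - M23 = -4a*b23.
Here tr M = 923/841, so a^2 = (1 + tr M)/4 = 441/841 and a = ±21/29. Taking a = 21/29: M21 - M12 = 0, M13 - M31 = 1680/841, M32 - M23 = 0, giving b12 = 0, b13 = 20/29, b23 = 0, i.e. R = 21/29 + 20/29*γ13.
Its γ13 coefficient is already positive.
Answer: 21/29 + 20/29*γ13. Key observation: the double cover Spin(3) -> SO(3) sends R and -R to the same matrix (trace 923/841 here), so the stated sign of the γ13 coefficient is what selects one sheet.


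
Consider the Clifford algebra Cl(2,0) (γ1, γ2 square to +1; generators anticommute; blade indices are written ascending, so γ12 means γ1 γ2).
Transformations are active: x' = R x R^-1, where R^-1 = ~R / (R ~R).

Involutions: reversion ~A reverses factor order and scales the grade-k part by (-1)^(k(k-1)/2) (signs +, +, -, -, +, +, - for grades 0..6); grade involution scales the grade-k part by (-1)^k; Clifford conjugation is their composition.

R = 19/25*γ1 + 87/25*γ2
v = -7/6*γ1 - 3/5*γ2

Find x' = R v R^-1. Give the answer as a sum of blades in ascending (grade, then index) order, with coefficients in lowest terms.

~R = 19/25*γ1 + 87/25*γ2, and R ~R = 1586/125, so R^-1 = ~R / (1586/125).
R v = -2231/750 + 901/250*γ12
Answer: 48193/59475*γ1 - 40909/39650*γ2


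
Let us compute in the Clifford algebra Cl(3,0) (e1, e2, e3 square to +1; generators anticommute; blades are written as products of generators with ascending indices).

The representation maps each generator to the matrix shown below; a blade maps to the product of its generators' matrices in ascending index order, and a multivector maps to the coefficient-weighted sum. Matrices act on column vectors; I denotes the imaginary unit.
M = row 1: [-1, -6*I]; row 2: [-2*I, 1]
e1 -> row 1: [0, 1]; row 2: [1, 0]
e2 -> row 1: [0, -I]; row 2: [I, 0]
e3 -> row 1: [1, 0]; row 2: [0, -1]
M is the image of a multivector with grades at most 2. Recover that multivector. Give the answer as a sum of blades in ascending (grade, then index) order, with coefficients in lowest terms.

Method: 1, rho(e1), rho(e2), rho(e3) form a trace-orthogonal basis of the 2x2 complex matrices (tr(X Y) = 2 if X = Y, else 0), so M = m0*1 + m1*rho(e1) + m2*rho(e2) + m3*rho(e3) with m0 = tr(M)/2 = 0, m1 = tr(M rho(e1))/2 = -4*I, m2 = tr(M rho(e2))/2 = 2, m3 = tr(M rho(e3))/2 = -1.
Multiplying table entries, the bivector images are rho(e1 e2) = I*rho(e3), rho(e1 e3) = -I*rho(e2), rho(e2 e3) = I*rho(e1); with real blade coefficients the real parts of m0..m3 are the coefficients of 1, e1, e2, e3 and the imaginary parts give the bivectors (e2 e3: Im m1, e1 e3: -Im m2, e1 e2: Im m3).
Answer: 2*e2 - e3 - 4*e2 e3


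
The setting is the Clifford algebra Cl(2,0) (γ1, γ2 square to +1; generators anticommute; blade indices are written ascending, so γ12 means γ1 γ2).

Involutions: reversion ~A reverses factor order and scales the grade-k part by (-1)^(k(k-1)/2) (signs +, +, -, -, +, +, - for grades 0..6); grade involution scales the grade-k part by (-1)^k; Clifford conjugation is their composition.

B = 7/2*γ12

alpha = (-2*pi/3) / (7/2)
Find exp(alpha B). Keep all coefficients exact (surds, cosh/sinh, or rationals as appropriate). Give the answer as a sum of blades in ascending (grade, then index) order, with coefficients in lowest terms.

B^2 = (7/2)^2*(γ12)^2 = 49/4*(-1) = -49/4 (a basis 2-blade squares to minus the product of its generators' squares).
B^2 = -49/4 — the series telescopes trigonometrically here: l = 7/2, alpha*l = -2*pi/3, so exp(alpha B) = cos(-2*pi/3) + (sin(-2*pi/3)/(7/2))*B = -1/2 + (-sqrt(3)/7)*B.
Answer: -1/2 - sqrt(3)/2*γ12


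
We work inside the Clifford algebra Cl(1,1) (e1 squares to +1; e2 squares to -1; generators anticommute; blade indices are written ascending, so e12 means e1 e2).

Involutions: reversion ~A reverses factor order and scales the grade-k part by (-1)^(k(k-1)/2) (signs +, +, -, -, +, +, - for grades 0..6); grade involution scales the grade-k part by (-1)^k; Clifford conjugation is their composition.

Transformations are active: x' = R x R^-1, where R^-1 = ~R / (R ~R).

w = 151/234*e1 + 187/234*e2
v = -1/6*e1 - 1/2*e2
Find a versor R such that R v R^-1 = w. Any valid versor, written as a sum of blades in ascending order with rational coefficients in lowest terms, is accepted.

Take R = v + w = 56/117*e1 + 35/117*e2. Because q(v) = q(w) = -2/9, conjugation by R sends v exactly to w.
Answer: 56/117*e1 + 35/117*e2


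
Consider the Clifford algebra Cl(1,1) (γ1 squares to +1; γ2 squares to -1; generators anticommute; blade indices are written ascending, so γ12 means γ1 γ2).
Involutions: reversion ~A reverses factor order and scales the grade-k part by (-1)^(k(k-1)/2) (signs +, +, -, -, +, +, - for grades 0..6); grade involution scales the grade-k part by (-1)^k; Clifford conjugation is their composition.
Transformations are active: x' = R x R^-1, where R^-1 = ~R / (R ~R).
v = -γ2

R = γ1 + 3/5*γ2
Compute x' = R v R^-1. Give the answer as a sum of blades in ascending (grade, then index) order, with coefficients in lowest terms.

~R = γ1 + 3/5*γ2, and R ~R = 16/25, so R^-1 = ~R / (16/25).
R v = 3/5 - γ12
Answer: 15/8*γ1 + 17/8*γ2


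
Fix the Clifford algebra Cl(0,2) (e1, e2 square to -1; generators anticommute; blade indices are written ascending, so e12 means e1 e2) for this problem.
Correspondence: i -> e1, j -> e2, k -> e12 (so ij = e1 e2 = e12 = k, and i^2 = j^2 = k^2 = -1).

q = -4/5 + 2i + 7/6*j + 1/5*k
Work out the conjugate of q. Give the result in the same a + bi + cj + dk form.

In blades: q = -4/5 + 2*e1 + 7/6*e2 + 1/5*e12.
Conjugation here is Clifford conjugation: the scalar is fixed and the grade-1 and grade-2 blades all flip sign, giving -4/5 - 2*e1 - 7/6*e2 - 1/5*e12; translating back:
Answer: -4/5 - 2i - 7/6*j - 1/5*k


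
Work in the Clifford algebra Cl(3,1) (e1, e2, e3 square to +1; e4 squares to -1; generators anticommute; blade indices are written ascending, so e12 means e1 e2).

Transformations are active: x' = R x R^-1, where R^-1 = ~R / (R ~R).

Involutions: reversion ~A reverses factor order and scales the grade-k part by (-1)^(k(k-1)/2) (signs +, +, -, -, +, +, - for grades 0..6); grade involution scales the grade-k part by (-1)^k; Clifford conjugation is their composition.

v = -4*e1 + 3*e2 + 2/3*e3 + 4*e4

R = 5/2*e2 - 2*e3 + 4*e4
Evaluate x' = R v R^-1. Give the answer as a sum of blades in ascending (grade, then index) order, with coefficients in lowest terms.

~R = 5/2*e2 - 2*e3 + 4*e4, and R ~R = -23/4, so R^-1 = ~R / (-23/4).
R v = -59/6 + 10*e12 - 8*e13 + 16*e14 + 23/3*e23 - 2*e24 - 32/3*e34
Answer: 4*e1 + 383/69*e2 - 518/69*e3 + 668/69*e4


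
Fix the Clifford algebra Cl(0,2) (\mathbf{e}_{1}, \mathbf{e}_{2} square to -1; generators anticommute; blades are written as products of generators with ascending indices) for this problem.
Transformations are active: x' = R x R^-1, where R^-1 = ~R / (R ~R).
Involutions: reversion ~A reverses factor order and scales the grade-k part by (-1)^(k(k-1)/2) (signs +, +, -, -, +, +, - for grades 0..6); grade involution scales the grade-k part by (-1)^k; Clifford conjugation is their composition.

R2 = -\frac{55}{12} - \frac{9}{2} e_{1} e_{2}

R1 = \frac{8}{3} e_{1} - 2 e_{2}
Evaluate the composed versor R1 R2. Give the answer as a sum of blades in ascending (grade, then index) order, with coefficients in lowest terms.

Distribute over the terms of R1 (each basis-blade product reordered to ascending indices, repeated generators contracted through their squares):
(\frac{8}{3} e_{1}) R2 = -\frac{110}{9} e_{1} + 12 e_{2}
(-2 e_{2}) R2 = 9 e_{1} + \frac{55}{6} e_{2}
Summing the partial products and collecting blades:
Answer: -\frac{29}{9} e_{1} + \frac{127}{6} e_{2}


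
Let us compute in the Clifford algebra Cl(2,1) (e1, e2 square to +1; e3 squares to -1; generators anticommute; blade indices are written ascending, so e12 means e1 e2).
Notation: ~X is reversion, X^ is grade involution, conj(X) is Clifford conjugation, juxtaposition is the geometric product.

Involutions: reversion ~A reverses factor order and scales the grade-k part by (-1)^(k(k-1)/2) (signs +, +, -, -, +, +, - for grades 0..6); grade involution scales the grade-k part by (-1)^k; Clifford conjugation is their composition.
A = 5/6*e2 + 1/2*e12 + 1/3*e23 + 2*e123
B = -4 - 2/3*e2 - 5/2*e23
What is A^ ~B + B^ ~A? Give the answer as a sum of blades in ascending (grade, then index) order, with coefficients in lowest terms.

first term: 25/18 - 16/3*e1 + 10/3*e2 - 67/36*e3 - 2*e12 - 1/12*e13 - 4/3*e23 + 8*e123
second term: 25/18 + 16/3*e1 - 10/3*e2 + 67/36*e3 + 2*e12 + 1/12*e13 + 4/3*e23 + 8*e123
Answer: 25/9 + 16*e123


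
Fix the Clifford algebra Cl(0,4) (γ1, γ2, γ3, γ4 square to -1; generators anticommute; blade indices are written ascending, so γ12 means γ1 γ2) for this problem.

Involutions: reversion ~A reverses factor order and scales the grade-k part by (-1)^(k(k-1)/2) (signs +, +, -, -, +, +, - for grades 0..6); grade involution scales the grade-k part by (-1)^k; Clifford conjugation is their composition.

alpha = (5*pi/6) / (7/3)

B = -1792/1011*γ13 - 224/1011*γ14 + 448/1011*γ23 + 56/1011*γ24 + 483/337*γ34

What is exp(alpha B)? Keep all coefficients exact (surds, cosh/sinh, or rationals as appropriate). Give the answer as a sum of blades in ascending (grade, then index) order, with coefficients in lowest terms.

B^2 term by term: the squares give (-1792/1011)^2*(γ13)^2 + (-224/1011)^2*(γ14)^2 + (448/1011)^2*(γ23)^2 + (56/1011)^2*(γ24)^2 + (483/337)^2*(γ34)^2 = 3211264/1022121*(-1) + 50176/1022121*(-1) + 200704/1022121*(-1) + 3136/1022121*(-1) + 233289/113569*(-1) = -49/9 (each basis 2-blade squares to minus the product of its generators' squares); cross terms between blades sharing an index anticommute and cancel; the commuting (index-disjoint) pairs give grade-4 terms 2*c*c'*(blade product), which cancel blade by blade — γ1234: 200704/1022121 - 200704/1022121 = 0 — confirming B is simple. So B^2 = -49/9.
B^2 = -49/9 — the series telescopes trigonometrically here: l = 7/3, alpha*l = 5*pi/6, so exp(alpha B) = cos(5*pi/6) + (sin(5*pi/6)/(7/3))*B = -sqrt(3)/2 + (3/14)*B.
Answer: -sqrt(3)/2 - 128/337*γ13 - 16/337*γ14 + 32/337*γ23 + 4/337*γ24 + 207/674*γ34


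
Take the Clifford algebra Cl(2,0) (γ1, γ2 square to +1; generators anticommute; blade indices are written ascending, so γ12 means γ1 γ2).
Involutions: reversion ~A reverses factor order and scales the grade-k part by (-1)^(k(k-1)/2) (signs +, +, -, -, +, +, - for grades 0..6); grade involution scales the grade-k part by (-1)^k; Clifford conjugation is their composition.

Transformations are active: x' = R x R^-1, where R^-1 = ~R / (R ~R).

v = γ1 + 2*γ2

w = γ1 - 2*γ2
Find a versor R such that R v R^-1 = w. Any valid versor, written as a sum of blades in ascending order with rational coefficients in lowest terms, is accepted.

Sketch: the shared square 5 makes R = v + w = 2*γ1 the natural versor; its sandwich fixes that direction, negates (v - w)/2, and sends v to w.
Answer: 2*γ1


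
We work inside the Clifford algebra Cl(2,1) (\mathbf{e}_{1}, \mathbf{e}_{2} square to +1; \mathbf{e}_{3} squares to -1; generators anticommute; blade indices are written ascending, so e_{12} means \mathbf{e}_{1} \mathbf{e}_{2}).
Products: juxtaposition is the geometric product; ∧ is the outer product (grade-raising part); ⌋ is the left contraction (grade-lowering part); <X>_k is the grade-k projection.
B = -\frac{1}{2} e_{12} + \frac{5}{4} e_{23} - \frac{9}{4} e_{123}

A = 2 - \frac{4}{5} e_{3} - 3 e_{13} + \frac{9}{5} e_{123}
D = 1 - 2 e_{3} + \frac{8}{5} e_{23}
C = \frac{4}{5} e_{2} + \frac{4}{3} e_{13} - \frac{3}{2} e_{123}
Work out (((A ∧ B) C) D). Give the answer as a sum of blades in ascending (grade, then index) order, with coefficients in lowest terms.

step 1: -e_{12} + \frac{5}{2} e_{23} - \frac{41}{10} e_{123}
step 2: \frac{123}{20} - \frac{91}{20} e_{1} + \frac{82}{15} e_{2} - \frac{7}{2} e_{3} - \frac{10}{3} e_{12} + \frac{82}{25} e_{13} + \frac{4}{3} e_{23}
step 3: \frac{77}{60} + \frac{201}{100} e_{1} + \frac{38}{15} e_{2} - \frac{529}{75} e_{3} + \frac{718}{375} e_{12} + \frac{1057}{150} e_{13} + \frac{6}{25} e_{23} - \frac{46}{75} e_{123}
Answer: \frac{77}{60} + \frac{201}{100} e_{1} + \frac{38}{15} e_{2} - \frac{529}{75} e_{3} + \frac{718}{375} e_{12} + \frac{1057}{150} e_{13} + \frac{6}{25} e_{23} - \frac{46}{75} e_{123}


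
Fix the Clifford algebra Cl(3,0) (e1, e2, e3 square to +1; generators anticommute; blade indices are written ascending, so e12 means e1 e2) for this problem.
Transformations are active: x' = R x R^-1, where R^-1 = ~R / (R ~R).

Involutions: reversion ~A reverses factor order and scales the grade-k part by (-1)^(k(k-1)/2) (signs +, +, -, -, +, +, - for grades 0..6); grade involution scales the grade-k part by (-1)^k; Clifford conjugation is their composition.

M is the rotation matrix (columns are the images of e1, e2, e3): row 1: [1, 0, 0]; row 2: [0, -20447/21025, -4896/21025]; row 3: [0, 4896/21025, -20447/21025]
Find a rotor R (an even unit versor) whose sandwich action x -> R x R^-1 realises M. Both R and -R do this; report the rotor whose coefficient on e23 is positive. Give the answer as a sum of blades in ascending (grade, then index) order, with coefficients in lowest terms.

Method: write R = a + b12*e12 + b13*e13 + b23*e23 with a^2 + b12^2 + b13^2 + b23^2 = 1 (so R^-1 = ~R). Expanding the columns R e_j ~R gives tr M = 4a^2 - 1 and, from the antisymmetric part, M21 - M12 = -4a*b12, M13 - M31 = 4a*b13, M32 - M23 = -4a*b23.
Here tr M = -19869/21025, so a^2 = (1 + tr M)/4 = 289/21025 and a = ±17/145. Taking a = 17/145: M21 - M12 = 0, M13 - M31 = 0, M32 - M23 = 9792/21025, giving b12 = 0, b13 = 0, b23 = -144/145, i.e. R = 17/145 - 144/145*e23.
Its e23 coefficient is negative, so report the other preimage -R.
Answer: -17/145 + 144/145*e23. Sheet selection: the two-to-one cover makes ±R indistinguishable at the matrix level (trace -19869/21025), so uniqueness comes from the required sign on e23.


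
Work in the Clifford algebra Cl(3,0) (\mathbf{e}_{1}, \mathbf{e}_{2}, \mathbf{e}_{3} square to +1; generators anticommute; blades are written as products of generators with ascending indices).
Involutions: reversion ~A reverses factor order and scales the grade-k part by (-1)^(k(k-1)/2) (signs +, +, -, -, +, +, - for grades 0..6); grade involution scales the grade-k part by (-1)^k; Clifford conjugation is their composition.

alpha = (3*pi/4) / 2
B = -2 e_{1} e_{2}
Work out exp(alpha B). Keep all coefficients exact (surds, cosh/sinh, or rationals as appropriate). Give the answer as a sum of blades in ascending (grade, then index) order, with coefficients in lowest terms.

B^2 = (-2)^2*(e_{1} e_{2})^2 = 4*(-1) = -4 (a basis 2-blade squares to minus the product of its generators' squares).
B^2 = -4 — since the square is negative, the closed form is circular: l = 2, alpha*l = \frac{3 \pi}{4}, so exp(alpha B) = cos(\frac{3 \pi}{4}) + (sin(\frac{3 \pi}{4})/2)*B = - \frac{\sqrt{2}}{2} + (\frac{\sqrt{2}}{4})*B.
Answer: - \frac{\sqrt{2}}{2} - \frac{\sqrt{2}}{2} e_{1} e_{2}


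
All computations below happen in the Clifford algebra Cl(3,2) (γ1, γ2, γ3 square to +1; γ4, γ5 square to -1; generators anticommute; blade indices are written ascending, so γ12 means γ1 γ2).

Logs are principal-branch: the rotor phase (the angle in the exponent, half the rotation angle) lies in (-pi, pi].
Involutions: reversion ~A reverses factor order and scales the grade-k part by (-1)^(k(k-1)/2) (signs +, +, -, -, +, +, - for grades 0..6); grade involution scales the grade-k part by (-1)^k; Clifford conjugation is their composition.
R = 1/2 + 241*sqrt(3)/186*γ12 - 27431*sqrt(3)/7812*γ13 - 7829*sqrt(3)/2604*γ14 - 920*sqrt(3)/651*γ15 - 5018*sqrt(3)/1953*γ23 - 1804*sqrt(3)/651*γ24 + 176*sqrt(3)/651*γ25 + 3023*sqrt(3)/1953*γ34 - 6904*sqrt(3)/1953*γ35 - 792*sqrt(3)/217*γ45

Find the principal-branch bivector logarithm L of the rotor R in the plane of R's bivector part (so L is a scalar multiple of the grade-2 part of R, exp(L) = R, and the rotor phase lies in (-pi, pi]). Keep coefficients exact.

The scalar part of R is 1/2, so the principal-branch rotor phase is pinned; divide the bivector part by its sine to get the unit plane — L is the phase times that plane.
Concretely: cos(phase) = 1/2 gives phase = ±pi/3, and since phase/sin(phase) is even the sign is immaterial: L = (phase/sin(phase)) * <R>_2 = (2*sqrt(3)*pi/9) * <R>_2.
Answer: 241*pi/279*γ12 - 27431*pi/11718*γ13 - 7829*pi/3906*γ14 - 1840*pi/1953*γ15 - 10036*pi/5859*γ23 - 3608*pi/1953*γ24 + 352*pi/1953*γ25 + 6046*pi/5859*γ34 - 13808*pi/5859*γ35 - 528*pi/217*γ45


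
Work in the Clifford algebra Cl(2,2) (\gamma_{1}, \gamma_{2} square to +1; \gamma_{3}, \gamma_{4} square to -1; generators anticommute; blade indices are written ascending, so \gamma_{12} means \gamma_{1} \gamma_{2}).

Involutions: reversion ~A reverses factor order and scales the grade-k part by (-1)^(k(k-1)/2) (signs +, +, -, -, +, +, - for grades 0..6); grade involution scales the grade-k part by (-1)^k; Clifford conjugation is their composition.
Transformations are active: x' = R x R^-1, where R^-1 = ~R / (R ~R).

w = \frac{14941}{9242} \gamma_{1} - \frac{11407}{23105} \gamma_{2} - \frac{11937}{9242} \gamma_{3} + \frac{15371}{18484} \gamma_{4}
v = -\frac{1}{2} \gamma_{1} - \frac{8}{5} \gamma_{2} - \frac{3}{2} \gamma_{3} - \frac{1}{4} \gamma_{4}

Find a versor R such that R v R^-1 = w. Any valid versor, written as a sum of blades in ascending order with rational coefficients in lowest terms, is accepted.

The midline construction: v and w both square to \frac{199}{400}, so reflecting in their sum \frac{5160}{4621} \gamma_{1} - \frac{9675}{4621} \gamma_{2} - \frac{12900}{4621} \gamma_{3} + \frac{5375}{9242} \gamma_{4} exchanges them.
Answer: \frac{5160}{4621} \gamma_{1} - \frac{9675}{4621} \gamma_{2} - \frac{12900}{4621} \gamma_{3} + \frac{5375}{9242} \gamma_{4}


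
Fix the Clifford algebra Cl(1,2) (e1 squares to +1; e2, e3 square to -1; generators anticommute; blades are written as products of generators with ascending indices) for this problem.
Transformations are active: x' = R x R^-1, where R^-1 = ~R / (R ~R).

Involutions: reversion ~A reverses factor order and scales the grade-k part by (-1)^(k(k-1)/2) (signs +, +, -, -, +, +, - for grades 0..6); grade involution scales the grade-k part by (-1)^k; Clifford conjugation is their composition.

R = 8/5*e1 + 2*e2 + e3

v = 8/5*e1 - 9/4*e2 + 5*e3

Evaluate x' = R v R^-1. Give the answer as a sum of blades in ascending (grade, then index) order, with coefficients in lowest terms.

~R = 8/5*e1 + 2*e2 + e3, and R ~R = -61/25, so R^-1 = ~R / (-61/25).
R v = 103/50 - 34/5*e1 e2 + 32/5*e1 e3 + 49/4*e2 e3
Answer: -1312/305*e1 - 275/244*e2 - 408/61*e3


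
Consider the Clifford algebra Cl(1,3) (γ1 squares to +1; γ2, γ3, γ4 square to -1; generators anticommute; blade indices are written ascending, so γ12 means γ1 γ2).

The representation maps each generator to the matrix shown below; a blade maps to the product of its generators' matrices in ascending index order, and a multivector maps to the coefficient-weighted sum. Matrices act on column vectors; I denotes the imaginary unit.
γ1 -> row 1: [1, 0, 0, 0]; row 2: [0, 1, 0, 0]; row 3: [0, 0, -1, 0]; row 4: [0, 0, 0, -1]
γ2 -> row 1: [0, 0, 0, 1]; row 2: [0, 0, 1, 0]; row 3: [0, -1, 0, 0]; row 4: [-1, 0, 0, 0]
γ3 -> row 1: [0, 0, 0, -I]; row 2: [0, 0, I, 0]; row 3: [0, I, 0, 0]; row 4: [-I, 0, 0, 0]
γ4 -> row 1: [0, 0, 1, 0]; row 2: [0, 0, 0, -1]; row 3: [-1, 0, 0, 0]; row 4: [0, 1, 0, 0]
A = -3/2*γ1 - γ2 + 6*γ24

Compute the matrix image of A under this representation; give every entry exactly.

Bivector images (products of the table entries): rho(γ24) = rho(γ2)rho(γ4) = row 1: [0, 1, 0, 0]; row 2: [-1, 0, 0, 0]; row 3: [0, 0, 0, 1]; row 4: [0, 0, -1, 0].
M = (-3/2)*rho(γ1) + (-1)*rho(γ2) + (6)*rho(γ24), summed entrywise:
Answer: row 1: [-3/2, 6, 0, -1]; row 2: [-6, -3/2, -1, 0]; row 3: [0, 1, 3/2, 6]; row 4: [1, 0, -6, 3/2]


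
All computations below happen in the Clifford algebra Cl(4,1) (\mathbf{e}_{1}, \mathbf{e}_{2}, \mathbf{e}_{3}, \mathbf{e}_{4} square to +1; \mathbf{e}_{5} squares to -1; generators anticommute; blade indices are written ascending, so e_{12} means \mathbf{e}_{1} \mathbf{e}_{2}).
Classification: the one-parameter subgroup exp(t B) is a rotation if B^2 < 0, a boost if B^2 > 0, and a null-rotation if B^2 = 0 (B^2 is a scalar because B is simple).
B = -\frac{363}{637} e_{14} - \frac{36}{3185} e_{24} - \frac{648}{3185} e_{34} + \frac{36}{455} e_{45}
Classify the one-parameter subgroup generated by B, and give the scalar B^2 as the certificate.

B^2 term by term: the squares give (-\frac{363}{637})^2*(e_{14})^2 + (-\frac{36}{3185})^2*(e_{24})^2 + (-\frac{648}{3185})^2*(e_{34})^2 + (\frac{36}{455})^2*(e_{45})^2 = \frac{131769}{405769}*(-1) + \frac{1296}{10144225}*(-1) + \frac{419904}{10144225}*(-1) + \frac{1296}{207025}*(+1) = -\frac{9}{25} (each basis 2-blade squares to minus the product of its generators' squares); cross terms between blades sharing an index anticommute and cancel. So B^2 = -\frac{9}{25}.
Answer: rotation, certificate B^2 = -\frac{9}{25}. B^2 = -\frac{9}{25} is basis-independent, so its sign is the whole story.


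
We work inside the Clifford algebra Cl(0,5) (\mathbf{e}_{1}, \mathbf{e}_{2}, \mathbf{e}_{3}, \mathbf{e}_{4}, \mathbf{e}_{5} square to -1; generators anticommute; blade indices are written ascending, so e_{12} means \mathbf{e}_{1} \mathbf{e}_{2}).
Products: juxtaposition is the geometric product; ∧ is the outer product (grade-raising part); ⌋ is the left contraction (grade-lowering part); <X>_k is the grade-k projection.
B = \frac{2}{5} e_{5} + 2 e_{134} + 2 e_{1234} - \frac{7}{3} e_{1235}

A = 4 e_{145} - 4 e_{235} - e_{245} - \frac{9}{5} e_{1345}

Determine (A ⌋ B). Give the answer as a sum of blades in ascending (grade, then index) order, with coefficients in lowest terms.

step 1: -\frac{28}{3} e_{1}
Answer: -\frac{28}{3} e_{1}
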